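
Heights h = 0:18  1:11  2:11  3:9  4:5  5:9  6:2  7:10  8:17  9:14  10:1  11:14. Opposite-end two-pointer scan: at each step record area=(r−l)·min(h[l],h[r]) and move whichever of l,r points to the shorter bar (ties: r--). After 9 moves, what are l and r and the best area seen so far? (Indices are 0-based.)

l=0, r=2, best area=154

l=0 r=11: min(18,14)*11=154 best=154 *, r--
l=0 r=10: min(18,1)*10=10 best=154, r--
l=0 r=9: min(18,14)*9=126 best=154, r--
l=0 r=8: min(18,17)*8=136 best=154, r--
l=0 r=7: min(18,10)*7=70 best=154, r--
l=0 r=6: min(18,2)*6=12 best=154, r--
l=0 r=5: min(18,9)*5=45 best=154, r--
l=0 r=4: min(18,5)*4=20 best=154, r--
l=0 r=3: min(18,9)*3=27 best=154, r--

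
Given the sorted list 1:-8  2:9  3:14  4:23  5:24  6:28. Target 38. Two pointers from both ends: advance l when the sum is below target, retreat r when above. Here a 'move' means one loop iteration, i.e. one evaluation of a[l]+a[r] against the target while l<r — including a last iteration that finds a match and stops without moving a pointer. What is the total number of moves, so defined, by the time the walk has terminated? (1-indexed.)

4 moves

[1,6] -8+28=20 <38 → l++
[2,6] 9+28=37 <38 → l++
[3,6] 14+28=42 >38 → r--
[3,5] 14+24=38 → found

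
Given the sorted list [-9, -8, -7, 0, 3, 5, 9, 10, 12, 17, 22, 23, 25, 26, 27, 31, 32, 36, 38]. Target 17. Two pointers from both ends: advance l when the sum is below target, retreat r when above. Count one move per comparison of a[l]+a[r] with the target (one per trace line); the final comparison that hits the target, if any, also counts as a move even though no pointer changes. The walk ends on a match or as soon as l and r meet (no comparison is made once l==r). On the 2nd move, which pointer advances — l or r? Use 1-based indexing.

r

[1,19] -9+38=29 >17 → r--
[1,18] -9+36=27 >17 → r--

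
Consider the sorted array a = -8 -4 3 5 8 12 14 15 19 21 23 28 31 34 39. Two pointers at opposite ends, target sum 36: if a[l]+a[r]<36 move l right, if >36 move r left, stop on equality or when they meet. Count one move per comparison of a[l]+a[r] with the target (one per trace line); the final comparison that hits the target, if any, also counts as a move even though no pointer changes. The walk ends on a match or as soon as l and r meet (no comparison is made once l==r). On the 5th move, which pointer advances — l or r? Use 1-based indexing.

l=1 r=15: -8+39=31 <36, l++
l=2 r=15: -4+39=35 <36, l++
l=3 r=15: 3+39=42 >36, r--
l=3 r=14: 3+34=37 >36, r--
l=3 r=13: 3+31=34 <36, l++

l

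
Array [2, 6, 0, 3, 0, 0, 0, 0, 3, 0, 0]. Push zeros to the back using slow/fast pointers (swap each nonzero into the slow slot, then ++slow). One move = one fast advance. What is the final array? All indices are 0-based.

slow=0 fast=0: a[fast]=2≠0 swap→a[0]=2, slow++,fast++
slow=1 fast=1: a[fast]=6≠0 swap→a[1]=6, slow++,fast++
slow=2 fast=2: a[fast]=0, fast++
slow=2 fast=3: a[fast]=3≠0 swap→a[2]=3, slow++,fast++
slow=3 fast=4: a[fast]=0, fast++
slow=3 fast=5: a[fast]=0, fast++
slow=3 fast=6: a[fast]=0, fast++
slow=3 fast=7: a[fast]=0, fast++
slow=3 fast=8: a[fast]=3≠0 swap→a[3]=3, slow++,fast++
slow=4 fast=9: a[fast]=0, fast++
slow=4 fast=10: a[fast]=0, fast++

[2, 6, 3, 3, 0, 0, 0, 0, 0, 0, 0]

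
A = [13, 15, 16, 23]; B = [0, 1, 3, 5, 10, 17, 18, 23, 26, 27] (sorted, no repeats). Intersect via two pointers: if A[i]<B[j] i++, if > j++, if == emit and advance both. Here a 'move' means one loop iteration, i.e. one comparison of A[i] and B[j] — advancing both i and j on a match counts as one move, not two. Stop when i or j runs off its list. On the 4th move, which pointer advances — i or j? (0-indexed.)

j

i=0 j=0: 13>0, j++
i=0 j=1: 13>1, j++
i=0 j=2: 13>3, j++
i=0 j=3: 13>5, j++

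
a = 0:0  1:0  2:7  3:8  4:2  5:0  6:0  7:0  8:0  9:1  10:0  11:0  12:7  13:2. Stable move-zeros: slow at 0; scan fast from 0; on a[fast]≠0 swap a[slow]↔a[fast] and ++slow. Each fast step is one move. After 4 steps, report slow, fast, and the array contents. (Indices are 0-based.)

slow=2, fast=4, a=[7, 8, 0, 0, 2, 0, 0, 0, 0, 1, 0, 0, 7, 2]

(s=0,f=0) a[fast]=0 → fast++
(s=0,f=1) a[fast]=0 → fast++
(s=0,f=2) a[fast]=7≠0 swap→a[0]=7 → slow++,fast++
(s=1,f=3) a[fast]=8≠0 swap→a[1]=8 → slow++,fast++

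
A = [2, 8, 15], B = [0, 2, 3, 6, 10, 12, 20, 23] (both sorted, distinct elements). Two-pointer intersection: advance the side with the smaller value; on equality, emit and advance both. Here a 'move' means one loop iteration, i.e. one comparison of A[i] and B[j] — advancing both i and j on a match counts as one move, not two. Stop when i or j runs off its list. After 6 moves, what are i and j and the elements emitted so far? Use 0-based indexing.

i=2, j=5, emitted=[2]

[i=0,j=0] 2>0 → j++
[i=0,j=1] 2==2 emit → i++,j++
[i=1,j=2] 8>3 → j++
[i=1,j=3] 8>6 → j++
[i=1,j=4] 8<10 → i++
[i=2,j=4] 15>10 → j++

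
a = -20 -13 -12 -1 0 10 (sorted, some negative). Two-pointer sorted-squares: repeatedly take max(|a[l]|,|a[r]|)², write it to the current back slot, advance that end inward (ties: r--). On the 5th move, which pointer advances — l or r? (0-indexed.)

l

l=0 r=5: |-20|>|10| out[5]=400, l++
l=1 r=5: |-13|>|10| out[4]=169, l++
l=2 r=5: |-12|>|10| out[3]=144, l++
l=3 r=5: |-1|<=|10| out[2]=100, r--
l=3 r=4: |-1|>|0| out[1]=1, l++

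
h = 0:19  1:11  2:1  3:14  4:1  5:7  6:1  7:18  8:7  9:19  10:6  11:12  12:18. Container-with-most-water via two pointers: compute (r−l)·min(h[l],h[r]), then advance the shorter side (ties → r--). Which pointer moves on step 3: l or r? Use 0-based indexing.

r

[0,12] min(19,18)*12=216 best=216 * → r--
[0,11] min(19,12)*11=132 best=216 → r--
[0,10] min(19,6)*10=60 best=216 → r--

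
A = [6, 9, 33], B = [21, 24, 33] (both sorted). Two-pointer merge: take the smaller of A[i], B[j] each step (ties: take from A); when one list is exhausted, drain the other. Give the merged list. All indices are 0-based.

[6, 9, 21, 24, 33, 33]

[i=0,j=0] A[i]=6<=B[j]=21 take 6 → i++
[i=1,j=0] A[i]=9<=B[j]=21 take 9 → i++
[i=2,j=0] A[i]=33>B[j]=21 take 21 → j++
[i=2,j=1] A[i]=33>B[j]=24 take 24 → j++
[i=2,j=2] A[i]=33<=B[j]=33 take 33 → i++
[i=3,j=2] A done, take B[j]=33 → j++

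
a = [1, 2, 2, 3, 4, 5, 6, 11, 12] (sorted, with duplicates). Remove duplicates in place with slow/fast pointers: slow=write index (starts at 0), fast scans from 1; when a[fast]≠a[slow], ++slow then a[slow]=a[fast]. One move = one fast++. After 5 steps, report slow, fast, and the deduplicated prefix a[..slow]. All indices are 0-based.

slow=0 fast=1: a[fast]=2≠a[slow]=1 write a[1]=2, slow++,fast++
slow=1 fast=2: a[fast]=2=a[slow] dup, fast++
slow=1 fast=3: a[fast]=3≠a[slow]=2 write a[2]=3, slow++,fast++
slow=2 fast=4: a[fast]=4≠a[slow]=3 write a[3]=4, slow++,fast++
slow=3 fast=5: a[fast]=5≠a[slow]=4 write a[4]=5, slow++,fast++

slow=4, fast=6, prefix=[1, 2, 3, 4, 5]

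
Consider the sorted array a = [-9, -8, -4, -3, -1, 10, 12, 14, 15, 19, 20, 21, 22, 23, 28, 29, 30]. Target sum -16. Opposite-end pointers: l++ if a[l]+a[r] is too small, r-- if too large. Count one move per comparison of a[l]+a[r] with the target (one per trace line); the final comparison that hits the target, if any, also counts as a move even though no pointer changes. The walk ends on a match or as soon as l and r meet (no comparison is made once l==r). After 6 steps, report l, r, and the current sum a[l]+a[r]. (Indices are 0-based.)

l=0, r=10, sum=11

[0,16] -9+30=21 >-16 → r--
[0,15] -9+29=20 >-16 → r--
[0,14] -9+28=19 >-16 → r--
[0,13] -9+23=14 >-16 → r--
[0,12] -9+22=13 >-16 → r--
[0,11] -9+21=12 >-16 → r--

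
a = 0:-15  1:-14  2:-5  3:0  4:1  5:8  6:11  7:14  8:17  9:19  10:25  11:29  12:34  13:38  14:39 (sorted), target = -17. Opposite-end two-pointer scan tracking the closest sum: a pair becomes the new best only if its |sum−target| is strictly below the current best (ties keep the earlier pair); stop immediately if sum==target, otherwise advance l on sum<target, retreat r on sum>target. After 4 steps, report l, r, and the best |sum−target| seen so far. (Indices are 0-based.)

l=0 r=14: -15+39=24 d=41 *, r--
l=0 r=13: -15+38=23 d=40 *, r--
l=0 r=12: -15+34=19 d=36 *, r--
l=0 r=11: -15+29=14 d=31 *, r--

l=0, r=10, best |Δ|=31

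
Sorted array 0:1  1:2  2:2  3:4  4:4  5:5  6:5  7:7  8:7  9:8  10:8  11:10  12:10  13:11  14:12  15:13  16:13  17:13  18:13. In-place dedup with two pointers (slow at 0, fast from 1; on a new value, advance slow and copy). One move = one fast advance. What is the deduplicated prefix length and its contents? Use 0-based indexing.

slow=0 fast=1: a[fast]=2≠a[slow]=1 write a[1]=2, slow++,fast++
slow=1 fast=2: a[fast]=2=a[slow] dup, fast++
slow=1 fast=3: a[fast]=4≠a[slow]=2 write a[2]=4, slow++,fast++
slow=2 fast=4: a[fast]=4=a[slow] dup, fast++
slow=2 fast=5: a[fast]=5≠a[slow]=4 write a[3]=5, slow++,fast++
slow=3 fast=6: a[fast]=5=a[slow] dup, fast++
slow=3 fast=7: a[fast]=7≠a[slow]=5 write a[4]=7, slow++,fast++
slow=4 fast=8: a[fast]=7=a[slow] dup, fast++
slow=4 fast=9: a[fast]=8≠a[slow]=7 write a[5]=8, slow++,fast++
slow=5 fast=10: a[fast]=8=a[slow] dup, fast++
slow=5 fast=11: a[fast]=10≠a[slow]=8 write a[6]=10, slow++,fast++
slow=6 fast=12: a[fast]=10=a[slow] dup, fast++
slow=6 fast=13: a[fast]=11≠a[slow]=10 write a[7]=11, slow++,fast++
slow=7 fast=14: a[fast]=12≠a[slow]=11 write a[8]=12, slow++,fast++
slow=8 fast=15: a[fast]=13≠a[slow]=12 write a[9]=13, slow++,fast++
slow=9 fast=16: a[fast]=13=a[slow] dup, fast++
slow=9 fast=17: a[fast]=13=a[slow] dup, fast++
slow=9 fast=18: a[fast]=13=a[slow] dup, fast++

length 10; prefix = [1, 2, 4, 5, 7, 8, 10, 11, 12, 13]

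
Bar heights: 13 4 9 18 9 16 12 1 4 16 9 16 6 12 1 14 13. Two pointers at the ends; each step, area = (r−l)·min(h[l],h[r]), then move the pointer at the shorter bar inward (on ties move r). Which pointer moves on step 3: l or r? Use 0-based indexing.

l=0 r=16: min(13,13)*16=208 best=208 *, r--
l=0 r=15: min(13,14)*15=195 best=208, l++
l=1 r=15: min(4,14)*14=56 best=208, l++

l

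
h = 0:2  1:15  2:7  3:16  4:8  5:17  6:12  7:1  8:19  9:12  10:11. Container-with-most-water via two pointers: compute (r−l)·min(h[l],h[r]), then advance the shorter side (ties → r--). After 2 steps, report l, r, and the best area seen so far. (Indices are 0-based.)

l=1, r=9, best area=99

[0,10] min(2,11)*10=20 best=20 * → l++
[1,10] min(15,11)*9=99 best=99 * → r--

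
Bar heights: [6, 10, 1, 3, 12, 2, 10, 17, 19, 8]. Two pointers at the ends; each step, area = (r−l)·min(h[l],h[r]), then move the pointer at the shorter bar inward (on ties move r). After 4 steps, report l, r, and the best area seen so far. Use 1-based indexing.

l=4, r=9, best area=70

[1,10] min(6,8)*9=54 best=54 * → l++
[2,10] min(10,8)*8=64 best=64 * → r--
[2,9] min(10,19)*7=70 best=70 * → l++
[3,9] min(1,19)*6=6 best=70 → l++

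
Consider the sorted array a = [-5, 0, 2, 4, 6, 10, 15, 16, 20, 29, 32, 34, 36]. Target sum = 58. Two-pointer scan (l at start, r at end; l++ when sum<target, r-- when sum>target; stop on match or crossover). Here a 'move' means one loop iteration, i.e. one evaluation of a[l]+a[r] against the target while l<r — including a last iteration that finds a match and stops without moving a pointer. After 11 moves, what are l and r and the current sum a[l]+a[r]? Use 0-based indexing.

l=9, r=10, sum=61

[0,12] -5+36=31 <58 → l++
[1,12] 0+36=36 <58 → l++
[2,12] 2+36=38 <58 → l++
[3,12] 4+36=40 <58 → l++
[4,12] 6+36=42 <58 → l++
[5,12] 10+36=46 <58 → l++
[6,12] 15+36=51 <58 → l++
[7,12] 16+36=52 <58 → l++
[8,12] 20+36=56 <58 → l++
[9,12] 29+36=65 >58 → r--
[9,11] 29+34=63 >58 → r--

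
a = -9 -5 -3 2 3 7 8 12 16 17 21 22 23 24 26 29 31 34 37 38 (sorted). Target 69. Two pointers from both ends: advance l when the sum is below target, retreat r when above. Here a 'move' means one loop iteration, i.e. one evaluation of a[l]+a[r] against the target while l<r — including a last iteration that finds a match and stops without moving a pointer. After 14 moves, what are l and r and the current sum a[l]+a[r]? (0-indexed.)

l=0 r=19: -9+38=29 <69, l++
l=1 r=19: -5+38=33 <69, l++
l=2 r=19: -3+38=35 <69, l++
l=3 r=19: 2+38=40 <69, l++
l=4 r=19: 3+38=41 <69, l++
l=5 r=19: 7+38=45 <69, l++
l=6 r=19: 8+38=46 <69, l++
l=7 r=19: 12+38=50 <69, l++
l=8 r=19: 16+38=54 <69, l++
l=9 r=19: 17+38=55 <69, l++
l=10 r=19: 21+38=59 <69, l++
l=11 r=19: 22+38=60 <69, l++
l=12 r=19: 23+38=61 <69, l++
l=13 r=19: 24+38=62 <69, l++

l=14, r=19, sum=64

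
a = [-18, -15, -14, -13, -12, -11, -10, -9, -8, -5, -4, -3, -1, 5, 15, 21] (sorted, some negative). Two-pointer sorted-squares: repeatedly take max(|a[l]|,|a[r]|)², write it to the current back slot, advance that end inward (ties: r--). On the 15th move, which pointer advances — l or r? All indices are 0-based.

l=0 r=15: |-18|<=|21| out[15]=441, r--
l=0 r=14: |-18|>|15| out[14]=324, l++
l=1 r=14: |-15|<=|15| out[13]=225, r--
l=1 r=13: |-15|>|5| out[12]=225, l++
l=2 r=13: |-14|>|5| out[11]=196, l++
l=3 r=13: |-13|>|5| out[10]=169, l++
l=4 r=13: |-12|>|5| out[9]=144, l++
l=5 r=13: |-11|>|5| out[8]=121, l++
l=6 r=13: |-10|>|5| out[7]=100, l++
l=7 r=13: |-9|>|5| out[6]=81, l++
l=8 r=13: |-8|>|5| out[5]=64, l++
l=9 r=13: |-5|<=|5| out[4]=25, r--
l=9 r=12: |-5|>|-1| out[3]=25, l++
l=10 r=12: |-4|>|-1| out[2]=16, l++
l=11 r=12: |-3|>|-1| out[1]=9, l++

l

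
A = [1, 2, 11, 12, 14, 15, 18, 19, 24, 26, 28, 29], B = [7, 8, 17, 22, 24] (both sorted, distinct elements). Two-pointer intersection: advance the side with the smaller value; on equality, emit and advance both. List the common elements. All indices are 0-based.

intersection = [24]

[i=0,j=0] 1<7 → i++
[i=1,j=0] 2<7 → i++
[i=2,j=0] 11>7 → j++
[i=2,j=1] 11>8 → j++
[i=2,j=2] 11<17 → i++
[i=3,j=2] 12<17 → i++
[i=4,j=2] 14<17 → i++
[i=5,j=2] 15<17 → i++
[i=6,j=2] 18>17 → j++
[i=6,j=3] 18<22 → i++
[i=7,j=3] 19<22 → i++
[i=8,j=3] 24>22 → j++
[i=8,j=4] 24==24 emit → i++,j++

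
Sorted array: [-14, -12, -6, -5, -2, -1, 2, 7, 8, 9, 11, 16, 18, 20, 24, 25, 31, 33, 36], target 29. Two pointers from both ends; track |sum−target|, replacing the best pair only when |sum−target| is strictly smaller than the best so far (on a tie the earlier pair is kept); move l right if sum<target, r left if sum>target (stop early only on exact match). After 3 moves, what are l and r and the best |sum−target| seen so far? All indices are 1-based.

l=1 r=19: -14+36=22 d=7 *, l++
l=2 r=19: -12+36=24 d=5 *, l++
l=3 r=19: -6+36=30 d=1 *, r--

l=3, r=18, best |Δ|=1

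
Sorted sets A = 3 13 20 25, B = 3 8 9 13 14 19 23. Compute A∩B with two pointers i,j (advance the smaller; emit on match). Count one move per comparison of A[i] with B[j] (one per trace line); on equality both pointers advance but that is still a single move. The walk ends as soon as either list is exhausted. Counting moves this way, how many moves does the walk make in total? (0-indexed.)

i=0 j=0: 3==3 emit, i++,j++
i=1 j=1: 13>8, j++
i=1 j=2: 13>9, j++
i=1 j=3: 13==13 emit, i++,j++
i=2 j=4: 20>14, j++
i=2 j=5: 20>19, j++
i=2 j=6: 20<23, i++
i=3 j=6: 25>23, j++

8 moves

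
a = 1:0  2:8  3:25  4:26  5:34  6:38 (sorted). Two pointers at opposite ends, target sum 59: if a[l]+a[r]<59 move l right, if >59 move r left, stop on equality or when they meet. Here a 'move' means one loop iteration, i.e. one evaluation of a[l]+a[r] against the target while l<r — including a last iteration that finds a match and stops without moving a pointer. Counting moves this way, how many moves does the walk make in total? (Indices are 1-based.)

4 moves

[1,6] 0+38=38 <59 → l++
[2,6] 8+38=46 <59 → l++
[3,6] 25+38=63 >59 → r--
[3,5] 25+34=59 → found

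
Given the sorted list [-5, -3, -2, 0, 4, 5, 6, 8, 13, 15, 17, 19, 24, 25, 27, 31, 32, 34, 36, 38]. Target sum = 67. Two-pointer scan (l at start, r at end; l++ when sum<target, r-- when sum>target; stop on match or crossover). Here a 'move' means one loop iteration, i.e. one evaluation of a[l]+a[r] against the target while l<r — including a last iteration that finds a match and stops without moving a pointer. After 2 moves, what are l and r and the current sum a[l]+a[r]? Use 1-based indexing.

l=3, r=20, sum=36

l=1 r=20: -5+38=33 <67, l++
l=2 r=20: -3+38=35 <67, l++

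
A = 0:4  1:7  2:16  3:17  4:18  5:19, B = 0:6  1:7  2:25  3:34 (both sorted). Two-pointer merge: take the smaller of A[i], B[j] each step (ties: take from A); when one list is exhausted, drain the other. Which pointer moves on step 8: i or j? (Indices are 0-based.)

[i=0,j=0] A[i]=4<=B[j]=6 take 4 → i++
[i=1,j=0] A[i]=7>B[j]=6 take 6 → j++
[i=1,j=1] A[i]=7<=B[j]=7 take 7 → i++
[i=2,j=1] A[i]=16>B[j]=7 take 7 → j++
[i=2,j=2] A[i]=16<=B[j]=25 take 16 → i++
[i=3,j=2] A[i]=17<=B[j]=25 take 17 → i++
[i=4,j=2] A[i]=18<=B[j]=25 take 18 → i++
[i=5,j=2] A[i]=19<=B[j]=25 take 19 → i++

i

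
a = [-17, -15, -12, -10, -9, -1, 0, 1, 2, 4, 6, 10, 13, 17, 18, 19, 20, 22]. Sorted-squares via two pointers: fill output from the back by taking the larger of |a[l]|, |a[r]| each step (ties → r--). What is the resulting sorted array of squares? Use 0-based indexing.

[0,17] |-17|<=|22| out[17]=484 → r--
[0,16] |-17|<=|20| out[16]=400 → r--
[0,15] |-17|<=|19| out[15]=361 → r--
[0,14] |-17|<=|18| out[14]=324 → r--
[0,13] |-17|<=|17| out[13]=289 → r--
[0,12] |-17|>|13| out[12]=289 → l++
[1,12] |-15|>|13| out[11]=225 → l++
[2,12] |-12|<=|13| out[10]=169 → r--
[2,11] |-12|>|10| out[9]=144 → l++
[3,11] |-10|<=|10| out[8]=100 → r--
[3,10] |-10|>|6| out[7]=100 → l++
[4,10] |-9|>|6| out[6]=81 → l++
[5,10] |-1|<=|6| out[5]=36 → r--
[5,9] |-1|<=|4| out[4]=16 → r--
[5,8] |-1|<=|2| out[3]=4 → r--
[5,7] |-1|<=|1| out[2]=1 → r--
[5,6] |-1|>|0| out[1]=1 → l++
[6,6] |0|<=|0| out[0]=0 → r--

[0, 1, 1, 4, 16, 36, 81, 100, 100, 144, 169, 225, 289, 289, 324, 361, 400, 484]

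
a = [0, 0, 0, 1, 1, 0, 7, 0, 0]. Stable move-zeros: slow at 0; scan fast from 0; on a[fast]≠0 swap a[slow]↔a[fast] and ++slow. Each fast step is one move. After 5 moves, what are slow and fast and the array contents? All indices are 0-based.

slow=2, fast=5, a=[1, 1, 0, 0, 0, 0, 7, 0, 0]

slow=0 fast=0: a[fast]=0, fast++
slow=0 fast=1: a[fast]=0, fast++
slow=0 fast=2: a[fast]=0, fast++
slow=0 fast=3: a[fast]=1≠0 swap→a[0]=1, slow++,fast++
slow=1 fast=4: a[fast]=1≠0 swap→a[1]=1, slow++,fast++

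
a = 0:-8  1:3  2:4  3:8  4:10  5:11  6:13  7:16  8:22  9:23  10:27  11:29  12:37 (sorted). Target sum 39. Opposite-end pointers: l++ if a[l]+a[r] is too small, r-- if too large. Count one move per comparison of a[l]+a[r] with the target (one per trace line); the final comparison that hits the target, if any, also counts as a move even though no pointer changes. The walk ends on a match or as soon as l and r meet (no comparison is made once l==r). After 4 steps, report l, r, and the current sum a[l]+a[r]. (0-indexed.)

[0,12] -8+37=29 <39 → l++
[1,12] 3+37=40 >39 → r--
[1,11] 3+29=32 <39 → l++
[2,11] 4+29=33 <39 → l++

l=3, r=11, sum=37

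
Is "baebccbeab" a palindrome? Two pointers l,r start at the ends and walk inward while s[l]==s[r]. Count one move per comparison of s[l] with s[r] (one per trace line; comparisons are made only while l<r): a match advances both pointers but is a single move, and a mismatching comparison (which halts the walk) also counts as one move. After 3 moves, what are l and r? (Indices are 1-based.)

l=4, r=7

l=1 r=10: 'b'=='b', l++,r--
l=2 r=9: 'a'=='a', l++,r--
l=3 r=8: 'e'=='e', l++,r--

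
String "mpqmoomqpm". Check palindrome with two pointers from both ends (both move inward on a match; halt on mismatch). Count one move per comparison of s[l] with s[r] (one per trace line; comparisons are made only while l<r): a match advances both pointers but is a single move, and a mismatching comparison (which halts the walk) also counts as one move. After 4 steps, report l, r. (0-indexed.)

l=4, r=5

[0,9] 'm'=='m' → l++,r--
[1,8] 'p'=='p' → l++,r--
[2,7] 'q'=='q' → l++,r--
[3,6] 'm'=='m' → l++,r--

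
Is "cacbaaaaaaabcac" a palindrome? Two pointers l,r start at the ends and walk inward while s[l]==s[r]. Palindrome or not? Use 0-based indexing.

[0,14] 'c'=='c' → l++,r--
[1,13] 'a'=='a' → l++,r--
[2,12] 'c'=='c' → l++,r--
[3,11] 'b'=='b' → l++,r--
[4,10] 'a'=='a' → l++,r--
[5,9] 'a'=='a' → l++,r--
[6,8] 'a'=='a' → l++,r--

palindrome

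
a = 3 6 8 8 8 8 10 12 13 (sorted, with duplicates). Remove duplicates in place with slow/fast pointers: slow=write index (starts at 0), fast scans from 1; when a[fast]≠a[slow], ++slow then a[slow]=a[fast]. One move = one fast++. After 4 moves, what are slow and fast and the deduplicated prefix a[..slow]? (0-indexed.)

slow=0 fast=1: a[fast]=6≠a[slow]=3 write a[1]=6, slow++,fast++
slow=1 fast=2: a[fast]=8≠a[slow]=6 write a[2]=8, slow++,fast++
slow=2 fast=3: a[fast]=8=a[slow] dup, fast++
slow=2 fast=4: a[fast]=8=a[slow] dup, fast++

slow=2, fast=5, prefix=[3, 6, 8]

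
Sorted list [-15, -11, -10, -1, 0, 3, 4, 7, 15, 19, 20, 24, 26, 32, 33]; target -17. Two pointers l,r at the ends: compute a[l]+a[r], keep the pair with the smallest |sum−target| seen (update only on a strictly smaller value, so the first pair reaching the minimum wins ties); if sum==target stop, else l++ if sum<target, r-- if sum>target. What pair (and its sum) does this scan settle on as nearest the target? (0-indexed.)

pair (-15, -1) with sum -16 (|Δ|=1)

[0,14] -15+33=18 d=35 * → r--
[0,13] -15+32=17 d=34 * → r--
[0,12] -15+26=11 d=28 * → r--
[0,11] -15+24=9 d=26 * → r--
[0,10] -15+20=5 d=22 * → r--
[0,9] -15+19=4 d=21 * → r--
[0,8] -15+15=0 d=17 * → r--
[0,7] -15+7=-8 d=9 * → r--
[0,6] -15+4=-11 d=6 * → r--
[0,5] -15+3=-12 d=5 * → r--
[0,4] -15+0=-15 d=2 * → r--
[0,3] -15+-1=-16 d=1 * → r--
[0,2] -15+-10=-25 d=8 → l++
[1,2] -11+-10=-21 d=4 → l++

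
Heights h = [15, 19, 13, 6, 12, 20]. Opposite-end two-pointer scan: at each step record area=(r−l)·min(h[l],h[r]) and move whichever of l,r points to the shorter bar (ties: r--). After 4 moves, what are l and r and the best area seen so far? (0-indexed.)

[0,5] min(15,20)*5=75 best=75 * → l++
[1,5] min(19,20)*4=76 best=76 * → l++
[2,5] min(13,20)*3=39 best=76 → l++
[3,5] min(6,20)*2=12 best=76 → l++

l=4, r=5, best area=76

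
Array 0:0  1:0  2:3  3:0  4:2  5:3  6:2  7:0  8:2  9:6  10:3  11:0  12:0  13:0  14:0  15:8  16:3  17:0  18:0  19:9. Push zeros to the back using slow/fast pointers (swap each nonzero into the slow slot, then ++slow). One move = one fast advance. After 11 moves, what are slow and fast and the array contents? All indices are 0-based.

slow=7, fast=11, a=[3, 2, 3, 2, 2, 6, 3, 0, 0, 0, 0, 0, 0, 0, 0, 8, 3, 0, 0, 9]

slow=0 fast=0: a[fast]=0, fast++
slow=0 fast=1: a[fast]=0, fast++
slow=0 fast=2: a[fast]=3≠0 swap→a[0]=3, slow++,fast++
slow=1 fast=3: a[fast]=0, fast++
slow=1 fast=4: a[fast]=2≠0 swap→a[1]=2, slow++,fast++
slow=2 fast=5: a[fast]=3≠0 swap→a[2]=3, slow++,fast++
slow=3 fast=6: a[fast]=2≠0 swap→a[3]=2, slow++,fast++
slow=4 fast=7: a[fast]=0, fast++
slow=4 fast=8: a[fast]=2≠0 swap→a[4]=2, slow++,fast++
slow=5 fast=9: a[fast]=6≠0 swap→a[5]=6, slow++,fast++
slow=6 fast=10: a[fast]=3≠0 swap→a[6]=3, slow++,fast++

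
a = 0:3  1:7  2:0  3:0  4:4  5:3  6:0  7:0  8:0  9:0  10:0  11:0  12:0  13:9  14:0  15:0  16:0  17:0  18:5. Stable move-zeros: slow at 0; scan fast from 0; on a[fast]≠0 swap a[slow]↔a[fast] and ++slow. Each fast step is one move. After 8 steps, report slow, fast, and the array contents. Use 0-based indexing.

(s=0,f=0) a[fast]=3≠0 swap→a[0]=3 → slow++,fast++
(s=1,f=1) a[fast]=7≠0 swap→a[1]=7 → slow++,fast++
(s=2,f=2) a[fast]=0 → fast++
(s=2,f=3) a[fast]=0 → fast++
(s=2,f=4) a[fast]=4≠0 swap→a[2]=4 → slow++,fast++
(s=3,f=5) a[fast]=3≠0 swap→a[3]=3 → slow++,fast++
(s=4,f=6) a[fast]=0 → fast++
(s=4,f=7) a[fast]=0 → fast++

slow=4, fast=8, a=[3, 7, 4, 3, 0, 0, 0, 0, 0, 0, 0, 0, 0, 9, 0, 0, 0, 0, 5]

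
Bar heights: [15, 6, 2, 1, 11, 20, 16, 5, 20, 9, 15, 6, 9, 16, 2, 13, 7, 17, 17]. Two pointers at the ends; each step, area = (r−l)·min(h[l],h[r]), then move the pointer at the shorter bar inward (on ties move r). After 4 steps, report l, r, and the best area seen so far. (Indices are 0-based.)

[0,18] min(15,17)*18=270 best=270 * → l++
[1,18] min(6,17)*17=102 best=270 → l++
[2,18] min(2,17)*16=32 best=270 → l++
[3,18] min(1,17)*15=15 best=270 → l++

l=4, r=18, best area=270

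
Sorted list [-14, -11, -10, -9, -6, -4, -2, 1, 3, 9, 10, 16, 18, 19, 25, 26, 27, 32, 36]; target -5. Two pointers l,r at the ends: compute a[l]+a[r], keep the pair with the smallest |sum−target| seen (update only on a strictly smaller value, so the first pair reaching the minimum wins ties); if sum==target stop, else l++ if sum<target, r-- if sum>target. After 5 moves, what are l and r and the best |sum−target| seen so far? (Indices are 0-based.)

l=0, r=13, best |Δ|=16

[0,18] -14+36=22 d=27 * → r--
[0,17] -14+32=18 d=23 * → r--
[0,16] -14+27=13 d=18 * → r--
[0,15] -14+26=12 d=17 * → r--
[0,14] -14+25=11 d=16 * → r--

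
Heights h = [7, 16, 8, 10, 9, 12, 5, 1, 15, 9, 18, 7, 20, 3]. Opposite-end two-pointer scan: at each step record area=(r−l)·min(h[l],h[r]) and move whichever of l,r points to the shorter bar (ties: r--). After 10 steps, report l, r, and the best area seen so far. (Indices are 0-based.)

[0,13] min(7,3)*13=39 best=39 * → r--
[0,12] min(7,20)*12=84 best=84 * → l++
[1,12] min(16,20)*11=176 best=176 * → l++
[2,12] min(8,20)*10=80 best=176 → l++
[3,12] min(10,20)*9=90 best=176 → l++
[4,12] min(9,20)*8=72 best=176 → l++
[5,12] min(12,20)*7=84 best=176 → l++
[6,12] min(5,20)*6=30 best=176 → l++
[7,12] min(1,20)*5=5 best=176 → l++
[8,12] min(15,20)*4=60 best=176 → l++

l=9, r=12, best area=176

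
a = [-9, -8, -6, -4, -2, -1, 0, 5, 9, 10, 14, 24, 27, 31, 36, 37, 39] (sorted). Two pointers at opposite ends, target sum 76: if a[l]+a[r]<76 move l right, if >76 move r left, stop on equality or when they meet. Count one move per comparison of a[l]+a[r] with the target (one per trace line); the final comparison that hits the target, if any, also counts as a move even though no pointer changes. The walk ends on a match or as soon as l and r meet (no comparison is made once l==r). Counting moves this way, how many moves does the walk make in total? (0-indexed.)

[0,16] -9+39=30 <76 → l++
[1,16] -8+39=31 <76 → l++
[2,16] -6+39=33 <76 → l++
[3,16] -4+39=35 <76 → l++
[4,16] -2+39=37 <76 → l++
[5,16] -1+39=38 <76 → l++
[6,16] 0+39=39 <76 → l++
[7,16] 5+39=44 <76 → l++
[8,16] 9+39=48 <76 → l++
[9,16] 10+39=49 <76 → l++
[10,16] 14+39=53 <76 → l++
[11,16] 24+39=63 <76 → l++
[12,16] 27+39=66 <76 → l++
[13,16] 31+39=70 <76 → l++
[14,16] 36+39=75 <76 → l++
[15,16] 37+39=76 → found

16 moves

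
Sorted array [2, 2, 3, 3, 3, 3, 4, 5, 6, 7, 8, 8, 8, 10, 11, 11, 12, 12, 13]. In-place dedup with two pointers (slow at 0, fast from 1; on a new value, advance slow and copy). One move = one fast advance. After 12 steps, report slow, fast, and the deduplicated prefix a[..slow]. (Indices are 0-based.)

(s=0,f=1) a[fast]=2=a[slow] dup → fast++
(s=0,f=2) a[fast]=3≠a[slow]=2 write a[1]=3 → slow++,fast++
(s=1,f=3) a[fast]=3=a[slow] dup → fast++
(s=1,f=4) a[fast]=3=a[slow] dup → fast++
(s=1,f=5) a[fast]=3=a[slow] dup → fast++
(s=1,f=6) a[fast]=4≠a[slow]=3 write a[2]=4 → slow++,fast++
(s=2,f=7) a[fast]=5≠a[slow]=4 write a[3]=5 → slow++,fast++
(s=3,f=8) a[fast]=6≠a[slow]=5 write a[4]=6 → slow++,fast++
(s=4,f=9) a[fast]=7≠a[slow]=6 write a[5]=7 → slow++,fast++
(s=5,f=10) a[fast]=8≠a[slow]=7 write a[6]=8 → slow++,fast++
(s=6,f=11) a[fast]=8=a[slow] dup → fast++
(s=6,f=12) a[fast]=8=a[slow] dup → fast++

slow=6, fast=13, prefix=[2, 3, 4, 5, 6, 7, 8]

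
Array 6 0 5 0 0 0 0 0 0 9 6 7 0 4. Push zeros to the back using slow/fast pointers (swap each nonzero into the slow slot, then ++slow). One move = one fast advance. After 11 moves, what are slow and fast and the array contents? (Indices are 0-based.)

slow=0 fast=0: a[fast]=6≠0 swap→a[0]=6, slow++,fast++
slow=1 fast=1: a[fast]=0, fast++
slow=1 fast=2: a[fast]=5≠0 swap→a[1]=5, slow++,fast++
slow=2 fast=3: a[fast]=0, fast++
slow=2 fast=4: a[fast]=0, fast++
slow=2 fast=5: a[fast]=0, fast++
slow=2 fast=6: a[fast]=0, fast++
slow=2 fast=7: a[fast]=0, fast++
slow=2 fast=8: a[fast]=0, fast++
slow=2 fast=9: a[fast]=9≠0 swap→a[2]=9, slow++,fast++
slow=3 fast=10: a[fast]=6≠0 swap→a[3]=6, slow++,fast++

slow=4, fast=11, a=[6, 5, 9, 6, 0, 0, 0, 0, 0, 0, 0, 7, 0, 4]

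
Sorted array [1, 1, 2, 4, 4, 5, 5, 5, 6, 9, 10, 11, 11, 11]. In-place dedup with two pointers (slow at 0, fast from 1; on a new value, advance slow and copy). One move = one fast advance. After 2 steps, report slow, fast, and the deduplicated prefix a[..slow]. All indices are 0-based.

slow=1, fast=3, prefix=[1, 2]

slow=0 fast=1: a[fast]=1=a[slow] dup, fast++
slow=0 fast=2: a[fast]=2≠a[slow]=1 write a[1]=2, slow++,fast++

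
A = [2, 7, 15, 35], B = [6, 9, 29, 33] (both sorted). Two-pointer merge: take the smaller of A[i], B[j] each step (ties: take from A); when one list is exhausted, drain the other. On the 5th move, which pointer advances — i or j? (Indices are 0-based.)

i=0 j=0: A[i]=2<=B[j]=6 take 2, i++
i=1 j=0: A[i]=7>B[j]=6 take 6, j++
i=1 j=1: A[i]=7<=B[j]=9 take 7, i++
i=2 j=1: A[i]=15>B[j]=9 take 9, j++
i=2 j=2: A[i]=15<=B[j]=29 take 15, i++

i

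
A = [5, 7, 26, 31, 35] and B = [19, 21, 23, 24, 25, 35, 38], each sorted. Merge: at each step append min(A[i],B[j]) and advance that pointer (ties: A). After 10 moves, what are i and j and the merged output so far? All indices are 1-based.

i=6, j=6, merged so far=[5, 7, 19, 21, 23, 24, 25, 26, 31, 35]

[i=1,j=1] A[i]=5<=B[j]=19 take 5 → i++
[i=2,j=1] A[i]=7<=B[j]=19 take 7 → i++
[i=3,j=1] A[i]=26>B[j]=19 take 19 → j++
[i=3,j=2] A[i]=26>B[j]=21 take 21 → j++
[i=3,j=3] A[i]=26>B[j]=23 take 23 → j++
[i=3,j=4] A[i]=26>B[j]=24 take 24 → j++
[i=3,j=5] A[i]=26>B[j]=25 take 25 → j++
[i=3,j=6] A[i]=26<=B[j]=35 take 26 → i++
[i=4,j=6] A[i]=31<=B[j]=35 take 31 → i++
[i=5,j=6] A[i]=35<=B[j]=35 take 35 → i++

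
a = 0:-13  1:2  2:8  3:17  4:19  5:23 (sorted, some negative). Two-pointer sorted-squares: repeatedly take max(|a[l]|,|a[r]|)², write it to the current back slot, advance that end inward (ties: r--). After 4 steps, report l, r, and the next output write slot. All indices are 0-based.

[0,5] |-13|<=|23| out[5]=529 → r--
[0,4] |-13|<=|19| out[4]=361 → r--
[0,3] |-13|<=|17| out[3]=289 → r--
[0,2] |-13|>|8| out[2]=169 → l++

l=1, r=2, next write slot=1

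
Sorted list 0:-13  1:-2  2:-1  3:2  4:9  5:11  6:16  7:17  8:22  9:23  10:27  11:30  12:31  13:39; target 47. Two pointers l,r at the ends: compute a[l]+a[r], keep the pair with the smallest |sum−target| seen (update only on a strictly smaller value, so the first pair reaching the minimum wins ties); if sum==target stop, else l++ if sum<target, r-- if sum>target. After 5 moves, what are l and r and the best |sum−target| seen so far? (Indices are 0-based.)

l=4, r=12, best |Δ|=1

l=0 r=13: -13+39=26 d=21 *, l++
l=1 r=13: -2+39=37 d=10 *, l++
l=2 r=13: -1+39=38 d=9 *, l++
l=3 r=13: 2+39=41 d=6 *, l++
l=4 r=13: 9+39=48 d=1 *, r--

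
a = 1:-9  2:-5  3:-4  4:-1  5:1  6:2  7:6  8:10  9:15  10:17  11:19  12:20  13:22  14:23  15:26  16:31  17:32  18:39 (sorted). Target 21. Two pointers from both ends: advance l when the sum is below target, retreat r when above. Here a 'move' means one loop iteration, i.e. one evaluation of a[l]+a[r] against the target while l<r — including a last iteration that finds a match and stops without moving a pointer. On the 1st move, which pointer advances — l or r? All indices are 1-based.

r

[1,18] -9+39=30 >21 → r--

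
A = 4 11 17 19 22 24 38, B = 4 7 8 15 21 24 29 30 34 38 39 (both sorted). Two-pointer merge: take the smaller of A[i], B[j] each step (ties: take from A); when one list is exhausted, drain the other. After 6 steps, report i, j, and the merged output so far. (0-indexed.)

[i=0,j=0] A[i]=4<=B[j]=4 take 4 → i++
[i=1,j=0] A[i]=11>B[j]=4 take 4 → j++
[i=1,j=1] A[i]=11>B[j]=7 take 7 → j++
[i=1,j=2] A[i]=11>B[j]=8 take 8 → j++
[i=1,j=3] A[i]=11<=B[j]=15 take 11 → i++
[i=2,j=3] A[i]=17>B[j]=15 take 15 → j++

i=2, j=4, merged so far=[4, 4, 7, 8, 11, 15]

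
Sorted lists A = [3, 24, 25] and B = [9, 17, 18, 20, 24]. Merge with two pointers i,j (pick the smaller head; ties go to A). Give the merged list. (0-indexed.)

[3, 9, 17, 18, 20, 24, 24, 25]

[i=0,j=0] A[i]=3<=B[j]=9 take 3 → i++
[i=1,j=0] A[i]=24>B[j]=9 take 9 → j++
[i=1,j=1] A[i]=24>B[j]=17 take 17 → j++
[i=1,j=2] A[i]=24>B[j]=18 take 18 → j++
[i=1,j=3] A[i]=24>B[j]=20 take 20 → j++
[i=1,j=4] A[i]=24<=B[j]=24 take 24 → i++
[i=2,j=4] A[i]=25>B[j]=24 take 24 → j++
[i=2,j=5] B done, take A[i]=25 → i++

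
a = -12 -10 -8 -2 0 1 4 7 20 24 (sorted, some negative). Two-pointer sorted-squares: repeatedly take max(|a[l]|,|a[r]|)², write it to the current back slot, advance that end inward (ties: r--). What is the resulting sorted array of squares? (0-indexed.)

l=0 r=9: |-12|<=|24| out[9]=576, r--
l=0 r=8: |-12|<=|20| out[8]=400, r--
l=0 r=7: |-12|>|7| out[7]=144, l++
l=1 r=7: |-10|>|7| out[6]=100, l++
l=2 r=7: |-8|>|7| out[5]=64, l++
l=3 r=7: |-2|<=|7| out[4]=49, r--
l=3 r=6: |-2|<=|4| out[3]=16, r--
l=3 r=5: |-2|>|1| out[2]=4, l++
l=4 r=5: |0|<=|1| out[1]=1, r--
l=4 r=4: |0|<=|0| out[0]=0, r--

[0, 1, 4, 16, 49, 64, 100, 144, 400, 576]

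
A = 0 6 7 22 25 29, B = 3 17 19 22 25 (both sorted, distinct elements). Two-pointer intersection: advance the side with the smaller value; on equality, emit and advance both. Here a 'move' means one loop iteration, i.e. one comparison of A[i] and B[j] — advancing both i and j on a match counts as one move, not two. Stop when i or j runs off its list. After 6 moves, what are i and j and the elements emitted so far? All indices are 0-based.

[i=0,j=0] 0<3 → i++
[i=1,j=0] 6>3 → j++
[i=1,j=1] 6<17 → i++
[i=2,j=1] 7<17 → i++
[i=3,j=1] 22>17 → j++
[i=3,j=2] 22>19 → j++

i=3, j=3, emitted=[]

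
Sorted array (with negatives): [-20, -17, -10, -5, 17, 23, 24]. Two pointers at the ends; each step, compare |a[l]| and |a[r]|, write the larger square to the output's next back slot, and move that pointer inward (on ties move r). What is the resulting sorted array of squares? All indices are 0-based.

[25, 100, 289, 289, 400, 529, 576]

[0,6] |-20|<=|24| out[6]=576 → r--
[0,5] |-20|<=|23| out[5]=529 → r--
[0,4] |-20|>|17| out[4]=400 → l++
[1,4] |-17|<=|17| out[3]=289 → r--
[1,3] |-17|>|-5| out[2]=289 → l++
[2,3] |-10|>|-5| out[1]=100 → l++
[3,3] |-5|<=|-5| out[0]=25 → r--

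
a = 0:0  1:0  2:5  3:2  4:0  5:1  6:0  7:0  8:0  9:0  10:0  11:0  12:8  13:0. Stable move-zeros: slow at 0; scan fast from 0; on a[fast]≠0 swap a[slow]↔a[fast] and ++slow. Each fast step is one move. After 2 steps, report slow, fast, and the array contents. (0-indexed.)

(s=0,f=0) a[fast]=0 → fast++
(s=0,f=1) a[fast]=0 → fast++

slow=0, fast=2, a=[0, 0, 5, 2, 0, 1, 0, 0, 0, 0, 0, 0, 8, 0]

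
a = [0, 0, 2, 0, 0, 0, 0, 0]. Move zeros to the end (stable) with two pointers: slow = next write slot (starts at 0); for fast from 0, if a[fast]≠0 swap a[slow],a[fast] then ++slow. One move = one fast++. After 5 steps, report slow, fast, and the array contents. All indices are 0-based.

slow=1, fast=5, a=[2, 0, 0, 0, 0, 0, 0, 0]

(s=0,f=0) a[fast]=0 → fast++
(s=0,f=1) a[fast]=0 → fast++
(s=0,f=2) a[fast]=2≠0 swap→a[0]=2 → slow++,fast++
(s=1,f=3) a[fast]=0 → fast++
(s=1,f=4) a[fast]=0 → fast++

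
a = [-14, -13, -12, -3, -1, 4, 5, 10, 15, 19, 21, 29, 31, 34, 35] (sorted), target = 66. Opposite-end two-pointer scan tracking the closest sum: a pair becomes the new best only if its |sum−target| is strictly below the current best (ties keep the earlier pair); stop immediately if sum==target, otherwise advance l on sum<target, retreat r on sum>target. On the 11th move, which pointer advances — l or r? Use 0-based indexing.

[0,14] -14+35=21 d=45 * → l++
[1,14] -13+35=22 d=44 * → l++
[2,14] -12+35=23 d=43 * → l++
[3,14] -3+35=32 d=34 * → l++
[4,14] -1+35=34 d=32 * → l++
[5,14] 4+35=39 d=27 * → l++
[6,14] 5+35=40 d=26 * → l++
[7,14] 10+35=45 d=21 * → l++
[8,14] 15+35=50 d=16 * → l++
[9,14] 19+35=54 d=12 * → l++
[10,14] 21+35=56 d=10 * → l++

l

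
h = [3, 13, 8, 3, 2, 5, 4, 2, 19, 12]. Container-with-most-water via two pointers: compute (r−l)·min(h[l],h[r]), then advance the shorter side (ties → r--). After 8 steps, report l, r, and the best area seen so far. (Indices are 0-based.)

l=7, r=8, best area=96

l=0 r=9: min(3,12)*9=27 best=27 *, l++
l=1 r=9: min(13,12)*8=96 best=96 *, r--
l=1 r=8: min(13,19)*7=91 best=96, l++
l=2 r=8: min(8,19)*6=48 best=96, l++
l=3 r=8: min(3,19)*5=15 best=96, l++
l=4 r=8: min(2,19)*4=8 best=96, l++
l=5 r=8: min(5,19)*3=15 best=96, l++
l=6 r=8: min(4,19)*2=8 best=96, l++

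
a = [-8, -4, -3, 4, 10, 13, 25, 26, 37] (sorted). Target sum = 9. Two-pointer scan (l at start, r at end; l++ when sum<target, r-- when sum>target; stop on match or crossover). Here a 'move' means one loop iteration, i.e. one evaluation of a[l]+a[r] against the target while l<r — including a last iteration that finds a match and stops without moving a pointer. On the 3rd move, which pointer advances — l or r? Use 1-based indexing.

r

[1,9] -8+37=29 >9 → r--
[1,8] -8+26=18 >9 → r--
[1,7] -8+25=17 >9 → r--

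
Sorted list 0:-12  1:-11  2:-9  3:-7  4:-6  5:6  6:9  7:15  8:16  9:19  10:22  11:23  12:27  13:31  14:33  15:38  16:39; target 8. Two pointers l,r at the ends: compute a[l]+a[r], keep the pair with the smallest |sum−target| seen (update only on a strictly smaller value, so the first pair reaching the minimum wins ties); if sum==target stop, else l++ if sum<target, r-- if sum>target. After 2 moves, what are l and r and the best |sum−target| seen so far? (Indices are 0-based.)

[0,16] -12+39=27 d=19 * → r--
[0,15] -12+38=26 d=18 * → r--

l=0, r=14, best |Δ|=18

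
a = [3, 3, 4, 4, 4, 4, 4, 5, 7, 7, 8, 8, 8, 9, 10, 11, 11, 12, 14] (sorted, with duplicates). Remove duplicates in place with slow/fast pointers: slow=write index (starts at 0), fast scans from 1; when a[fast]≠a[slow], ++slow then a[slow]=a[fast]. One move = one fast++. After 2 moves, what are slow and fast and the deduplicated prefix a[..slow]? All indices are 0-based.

(s=0,f=1) a[fast]=3=a[slow] dup → fast++
(s=0,f=2) a[fast]=4≠a[slow]=3 write a[1]=4 → slow++,fast++

slow=1, fast=3, prefix=[3, 4]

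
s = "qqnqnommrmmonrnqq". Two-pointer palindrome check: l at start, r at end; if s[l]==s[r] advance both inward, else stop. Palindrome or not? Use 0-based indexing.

[0,16] 'q'=='q' → l++,r--
[1,15] 'q'=='q' → l++,r--
[2,14] 'n'=='n' → l++,r--
[3,13] 'q'!='r' → stop

not a palindrome (mismatch at 3,13)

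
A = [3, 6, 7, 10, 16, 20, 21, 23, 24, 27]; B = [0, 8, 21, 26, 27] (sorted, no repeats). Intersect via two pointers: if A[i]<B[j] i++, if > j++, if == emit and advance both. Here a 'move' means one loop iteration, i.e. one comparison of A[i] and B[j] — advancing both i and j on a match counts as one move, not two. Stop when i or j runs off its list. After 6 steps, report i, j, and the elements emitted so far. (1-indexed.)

i=5, j=3, emitted=[]

[i=1,j=1] 3>0 → j++
[i=1,j=2] 3<8 → i++
[i=2,j=2] 6<8 → i++
[i=3,j=2] 7<8 → i++
[i=4,j=2] 10>8 → j++
[i=4,j=3] 10<21 → i++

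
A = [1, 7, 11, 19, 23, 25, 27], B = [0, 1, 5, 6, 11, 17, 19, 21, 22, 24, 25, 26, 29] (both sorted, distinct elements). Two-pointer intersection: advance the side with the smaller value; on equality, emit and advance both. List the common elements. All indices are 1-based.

i=1 j=1: 1>0, j++
i=1 j=2: 1==1 emit, i++,j++
i=2 j=3: 7>5, j++
i=2 j=4: 7>6, j++
i=2 j=5: 7<11, i++
i=3 j=5: 11==11 emit, i++,j++
i=4 j=6: 19>17, j++
i=4 j=7: 19==19 emit, i++,j++
i=5 j=8: 23>21, j++
i=5 j=9: 23>22, j++
i=5 j=10: 23<24, i++
i=6 j=10: 25>24, j++
i=6 j=11: 25==25 emit, i++,j++
i=7 j=12: 27>26, j++
i=7 j=13: 27<29, i++

intersection = [1, 11, 19, 25]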